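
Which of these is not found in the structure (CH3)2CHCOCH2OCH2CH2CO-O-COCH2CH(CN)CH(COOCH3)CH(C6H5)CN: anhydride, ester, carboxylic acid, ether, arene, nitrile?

carboxylic acid

nitrile: present (CH(CN) — pendant –C≡N: nitrile).
anhydride: present (CH2CO-O-COCH2 — two acyl groups sharing one oxygen, –C(=O)–O–C(=O)– → anhydride).
arene: present (CH(C6H5) — pendant –C6H5: benzene ring → arene).
ester: present (CH(COOCH3) — pendant –COOCH3: carbonyl C bonded to C and –OCH3 → ester).
ether: present (CH2OCH2 — C–O–C with sp³ carbons on both sides and no adjacent C=O → ether).
carboxylic acid: absent. In CH(COOCH3), the acyl oxygen is bonded to carbon (–O–C), not to H, so this is an ester.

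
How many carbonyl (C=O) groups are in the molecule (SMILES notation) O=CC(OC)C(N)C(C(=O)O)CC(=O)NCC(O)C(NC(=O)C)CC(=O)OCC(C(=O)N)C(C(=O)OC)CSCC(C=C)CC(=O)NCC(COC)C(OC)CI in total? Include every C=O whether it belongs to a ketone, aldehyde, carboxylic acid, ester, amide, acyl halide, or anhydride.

OHC: aldehyde, 1 C=O (running total 1).
CH(COOH): carboxylic acid, 1 C=O (running total 2).
CH2CONHCH2: amide, 1 C=O (running total 3).
CH(NHCOCH3): amide, 1 C=O (running total 4).
CH2COOCH2: ester, 1 C=O (running total 5).
CH(CONH2): amide, 1 C=O (running total 6).
CH(COOCH3): ester, 1 C=O (running total 7).
CH2CONHCH2: amide, 1 C=O (running total 8).

8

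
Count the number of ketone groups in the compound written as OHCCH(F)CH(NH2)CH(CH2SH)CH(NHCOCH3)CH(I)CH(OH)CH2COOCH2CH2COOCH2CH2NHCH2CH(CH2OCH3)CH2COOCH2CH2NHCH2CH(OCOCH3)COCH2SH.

1

Taking each segment in turn:
  OHC: terminal –CHO: carbonyl C bonded to H and C → aldehyde.
  CH(F): halogen on an sp³ carbon → alkyl halide.
  CH(NH2): –NH2 on an sp³ carbon with no adjacent C=O → amine.
  CH(CH2SH): pendant –CH2SH → thiol.
  CH(NHCOCH3): pendant –NHC(=O)CH3: N bonded to a carbonyl → amide (not amine).
  CH(I): halogen on an sp³ carbon → alkyl halide.
  CH(OH): –OH on an sp³ carbon → alcohol (secondary).
  CH2COOCH2: –C(=O)–O–C with C on the carbonyl side → ester.
  CH2COOCH2: –C(=O)–O–C with C on the carbonyl side → ester.
  CH2NHCH2: C–N–C with sp³ carbons and no adjacent C=O → amine (secondary).
  CH(CH2OCH3): pendant –CH2OCH3: C–O–C linkage → ether.
  CH2COOCH2: –C(=O)–O–C with C on the carbonyl side → ester.
  CH2NHCH2: C–N–C with sp³ carbons and no adjacent C=O → amine (secondary).
  CH(OCOCH3): pendant –OC(=O)CH3: an acyloxy group → ester.
  CO: –C(=O)– with carbon on both sides → ketone.
  CH2SH: –SH on an sp³ carbon → thiol.
Ketone appears at: CO → 1.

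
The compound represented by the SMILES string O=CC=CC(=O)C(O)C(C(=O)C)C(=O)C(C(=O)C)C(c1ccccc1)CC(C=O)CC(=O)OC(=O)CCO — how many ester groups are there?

0

Taking each segment in turn:
  OHC: terminal –CHO: carbonyl C bonded to H and C → aldehyde.
  CH=CH: C=C double bond → alkene.
  CO: –C(=O)– with carbon on both sides → ketone.
  CH(OH): –OH on an sp³ carbon → alcohol (secondary).
  CH(COCH3): pendant –COCH3: carbonyl C bonded to two carbons → ketone.
  CO: –C(=O)– with carbon on both sides → ketone.
  CH(COCH3): pendant –COCH3: carbonyl C bonded to two carbons → ketone.
  CH(C6H5): pendant –C6H5: benzene ring → arene.
  CH(CHO): pendant –CHO: carbonyl C bonded to C and H → aldehyde.
  CH2CO-O-COCH2: two acyl groups sharing one oxygen, –C(=O)–O–C(=O)– → anhydride.
  CH2OH: –OH on an sp³ carbon → alcohol.
No segment is a ester: CO is ketone, not ester; CH(COCH3) is ketone, not ester; CO is ketone, not ester. → 0.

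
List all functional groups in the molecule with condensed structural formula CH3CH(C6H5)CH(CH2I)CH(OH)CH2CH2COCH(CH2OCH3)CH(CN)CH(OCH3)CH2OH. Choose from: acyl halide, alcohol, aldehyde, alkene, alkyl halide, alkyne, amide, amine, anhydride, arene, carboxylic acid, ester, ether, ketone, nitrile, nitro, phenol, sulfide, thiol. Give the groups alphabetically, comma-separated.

alcohol, alkyl halide, arene, ether, ketone, nitrile

pendant –C6H5: benzene ring → arene.
pendant –CH2X: halogen on sp³ carbon → alkyl halide.
–OH on an sp³ carbon → alcohol (secondary).
–C(=O)– with carbon on both sides → ketone.
pendant –CH2OCH3: C–O–C linkage → ether.
pendant –C≡N: nitrile.
pendant –OCH3: C–O–C with sp³ C, no adjacent C=O → ether.
–OH on an sp³ carbon → alcohol.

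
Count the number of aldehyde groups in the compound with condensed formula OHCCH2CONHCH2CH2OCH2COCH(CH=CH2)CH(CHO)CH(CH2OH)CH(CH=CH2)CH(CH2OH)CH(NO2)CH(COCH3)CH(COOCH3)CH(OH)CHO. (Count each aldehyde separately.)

Reading the structure from left to right:
  OHC: terminal –CHO: carbonyl C bonded to H and C → aldehyde.
  CH2CONHCH2: –C(=O)–N– linkage → amide (the N is not an amine).
  CH2OCH2: C–O–C with sp³ carbons on both sides and no adjacent C=O → ether.
  CO: –C(=O)– with carbon on both sides → ketone.
  CH(CH=CH2): pendant –CH=CH2: C=C double bond → alkene.
  CH(CHO): pendant –CHO: carbonyl C bonded to C and H → aldehyde.
  CH(CH2OH): pendant –CH2OH on an sp³ backbone C → alcohol.
  CH(CH=CH2): pendant –CH=CH2: C=C double bond → alkene.
  CH(CH2OH): pendant –CH2OH on an sp³ backbone C → alcohol.
  CH(NO2): –NO2 on an sp³ carbon → nitro (the N=O is not a carbonyl).
  CH(COCH3): pendant –COCH3: carbonyl C bonded to two carbons → ketone.
  CH(COOCH3): pendant –COOCH3: carbonyl C bonded to C and –OCH3 → ester.
  CH(OH): –OH on an sp³ carbon → alcohol (secondary).
  CHO: terminal –CHO: carbonyl C bonded to H and C → aldehyde.
Aldehyde appears at: OHC, CH(CHO), CHO → 3.

3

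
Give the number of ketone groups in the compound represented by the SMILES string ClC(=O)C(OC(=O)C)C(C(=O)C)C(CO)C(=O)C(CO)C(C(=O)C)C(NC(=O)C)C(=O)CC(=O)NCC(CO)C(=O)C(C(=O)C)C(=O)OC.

6

Reading the structure from left to right:
  ClCO: –C(=O)Cl: carbonyl C bonded to C and to a halogen → acyl halide (not alkyl halide).
  CH(OCOCH3): pendant –OC(=O)CH3: an acyloxy group → ester.
  CH(COCH3): pendant –COCH3: carbonyl C bonded to two carbons → ketone.
  CH(CH2OH): pendant –CH2OH on an sp³ backbone C → alcohol.
  CO: –C(=O)– with carbon on both sides → ketone.
  CH(CH2OH): pendant –CH2OH on an sp³ backbone C → alcohol.
  CH(COCH3): pendant –COCH3: carbonyl C bonded to two carbons → ketone.
  CH(NHCOCH3): pendant –NHC(=O)CH3: N bonded to a carbonyl → amide (not amine).
  CO: –C(=O)– with carbon on both sides → ketone.
  CH2CONHCH2: –C(=O)–N– linkage → amide (the N is not an amine).
  CH(CH2OH): pendant –CH2OH on an sp³ backbone C → alcohol.
  CO: –C(=O)– with carbon on both sides → ketone.
  CH(COCH3): pendant –COCH3: carbonyl C bonded to two carbons → ketone.
  COOCH3: –C(=O)OCH3: carbonyl C bonded to C and to –OCH3 → ester (not ketone + ether).
Ketone appears at: CH(COCH3), CO, CH(COCH3), CO, CO, CH(COCH3) → 6.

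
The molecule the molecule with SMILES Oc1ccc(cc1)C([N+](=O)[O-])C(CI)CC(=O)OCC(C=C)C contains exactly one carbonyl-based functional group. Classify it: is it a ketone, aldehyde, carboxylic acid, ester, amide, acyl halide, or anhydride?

The carbonyl is in the CH2COOCH2 segment: –C(=O)–O–C with C on the carbonyl side → ester.

ester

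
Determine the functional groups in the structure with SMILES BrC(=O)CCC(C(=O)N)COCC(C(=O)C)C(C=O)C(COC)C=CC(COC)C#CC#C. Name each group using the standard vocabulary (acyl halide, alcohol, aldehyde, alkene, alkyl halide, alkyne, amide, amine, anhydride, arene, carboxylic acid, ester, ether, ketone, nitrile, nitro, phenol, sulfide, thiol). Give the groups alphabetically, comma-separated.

–C(=O)Br: carbonyl C bonded to C and to a halogen → acyl halide (not alkyl halide).
pendant –CONH2: carbonyl C bonded to C and N → amide.
C–O–C with sp³ carbons on both sides and no adjacent C=O → ether.
pendant –COCH3: carbonyl C bonded to two carbons → ketone.
pendant –CHO: carbonyl C bonded to C and H → aldehyde.
pendant –CH2OCH3: C–O–C linkage → ether.
C=C double bond → alkene.
pendant –CH2OCH3: C–O–C linkage → ether.
C≡C triple bond → alkyne.
C≡C triple bond → alkyne.

acyl halide, aldehyde, alkene, alkyne, amide, ether, ketone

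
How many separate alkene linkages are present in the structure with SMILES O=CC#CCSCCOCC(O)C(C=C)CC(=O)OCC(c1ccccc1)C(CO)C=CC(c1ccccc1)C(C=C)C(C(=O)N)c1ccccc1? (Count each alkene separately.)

3

terminal –CHO: carbonyl C bonded to H and C → aldehyde.
C≡C triple bond → alkyne.
C–S–C linkage → sulfide (thioether).
C–O–C with sp³ carbons on both sides and no adjacent C=O → ether.
–OH on an sp³ carbon → alcohol (secondary).
pendant –CH=CH2: C=C double bond → alkene.
–C(=O)–O–C with C on the carbonyl side → ester.
pendant –C6H5: benzene ring → arene.
pendant –CH2OH on an sp³ backbone C → alcohol.
C=C double bond → alkene.
pendant –C6H5: benzene ring → arene.
pendant –CH=CH2: C=C double bond → alkene.
pendant –CONH2: carbonyl C bonded to C and N → amide.
–C6H5 phenyl ring → arene.
Alkene appears at: CH(CH=CH2), CH=CH, CH(CH=CH2) → 3.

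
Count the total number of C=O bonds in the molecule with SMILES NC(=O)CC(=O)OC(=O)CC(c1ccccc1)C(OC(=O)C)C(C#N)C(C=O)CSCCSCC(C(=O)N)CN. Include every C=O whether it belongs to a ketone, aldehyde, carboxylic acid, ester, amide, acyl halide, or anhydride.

H2NCO: amide, 1 C=O (running total 1).
CH2CO-O-COCH2: anhydride, 2 C=O (running total 3).
CH(OCOCH3): ester, 1 C=O (running total 4).
CH(CHO): aldehyde, 1 C=O (running total 5).
CH(CONH2): amide, 1 C=O (running total 6).

6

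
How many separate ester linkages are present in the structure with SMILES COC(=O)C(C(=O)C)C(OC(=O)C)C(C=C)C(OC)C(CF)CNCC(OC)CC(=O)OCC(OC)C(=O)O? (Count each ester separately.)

3

Reading the structure from left to right:
  CH3OOC: CH3O–C(=O)–: carbonyl C bonded to C and to –OCH3 → ester (not ketone + ether).
  CH(COCH3): pendant –COCH3: carbonyl C bonded to two carbons → ketone.
  CH(OCOCH3): pendant –OC(=O)CH3: an acyloxy group → ester.
  CH(CH=CH2): pendant –CH=CH2: C=C double bond → alkene.
  CH(OCH3): pendant –OCH3: C–O–C with sp³ C, no adjacent C=O → ether.
  CH(CH2F): pendant –CH2X: halogen on sp³ carbon → alkyl halide.
  CH2NHCH2: C–N–C with sp³ carbons and no adjacent C=O → amine (secondary).
  CH(OCH3): pendant –OCH3: C–O–C with sp³ C, no adjacent C=O → ether.
  CH2COOCH2: –C(=O)–O–C with C on the carbonyl side → ester.
  CH(OCH3): pendant –OCH3: C–O–C with sp³ C, no adjacent C=O → ether.
  COOH: –COOH: carbonyl C bonded to –OH and C → carboxylic acid (the –OH is not a separate alcohol).
Ester appears at: CH3OOC, CH(OCOCH3), CH2COOCH2 → 3.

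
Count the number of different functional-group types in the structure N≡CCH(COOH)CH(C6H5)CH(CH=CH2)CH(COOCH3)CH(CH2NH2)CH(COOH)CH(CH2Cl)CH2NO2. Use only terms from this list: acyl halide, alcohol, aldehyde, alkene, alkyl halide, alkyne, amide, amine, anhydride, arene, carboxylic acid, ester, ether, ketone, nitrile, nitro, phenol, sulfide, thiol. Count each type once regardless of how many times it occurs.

Working along the chain:
  N≡C: N≡C–: carbon triple-bonded to nitrogen → nitrile.
  CH(COOH): pendant –COOH: carbonyl C bonded to C and –OH → carboxylic acid.
  CH(C6H5): pendant –C6H5: benzene ring → arene.
  CH(CH=CH2): pendant –CH=CH2: C=C double bond → alkene.
  CH(COOCH3): pendant –COOCH3: carbonyl C bonded to C and –OCH3 → ester.
  CH(CH2NH2): pendant –CH2NH2: N on sp³ C, no adjacent C=O → amine.
  CH(COOH): pendant –COOH: carbonyl C bonded to C and –OH → carboxylic acid.
  CH(CH2Cl): pendant –CH2X: halogen on sp³ carbon → alkyl halide.
  CH2NO2: –NO2 on carbon → nitro group.
Distinct types present: alkene, alkyl halide, amine, arene, carboxylic acid, ester, nitrile, nitro.

8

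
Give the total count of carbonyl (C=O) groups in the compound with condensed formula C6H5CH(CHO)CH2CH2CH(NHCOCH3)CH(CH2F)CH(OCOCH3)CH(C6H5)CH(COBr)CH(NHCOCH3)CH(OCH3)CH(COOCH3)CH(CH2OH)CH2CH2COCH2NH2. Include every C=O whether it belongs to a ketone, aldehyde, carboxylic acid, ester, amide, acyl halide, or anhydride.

7

CH(CHO): aldehyde, 1 C=O (running total 1).
CH(NHCOCH3): amide, 1 C=O (running total 2).
CH(OCOCH3): ester, 1 C=O (running total 3).
CH(COBr): acyl halide, 1 C=O (running total 4).
CH(NHCOCH3): amide, 1 C=O (running total 5).
CH(COOCH3): ester, 1 C=O (running total 6).
CO: ketone, 1 C=O (running total 7).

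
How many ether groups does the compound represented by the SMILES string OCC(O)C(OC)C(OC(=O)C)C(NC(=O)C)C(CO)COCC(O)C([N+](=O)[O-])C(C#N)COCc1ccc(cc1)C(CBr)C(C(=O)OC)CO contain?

3

Reading the structure from left to right:
  HOCH2: HO– on an sp³ carbon → alcohol.
  CH(OH): –OH on an sp³ carbon → alcohol (secondary).
  CH(OCH3): pendant –OCH3: C–O–C with sp³ C, no adjacent C=O → ether.
  CH(OCOCH3): pendant –OC(=O)CH3: an acyloxy group → ester.
  CH(NHCOCH3): pendant –NHC(=O)CH3: N bonded to a carbonyl → amide (not amine).
  CH(CH2OH): pendant –CH2OH on an sp³ backbone C → alcohol.
  CH2OCH2: C–O–C with sp³ carbons on both sides and no adjacent C=O → ether.
  CH(OH): –OH on an sp³ carbon → alcohol (secondary).
  CH(NO2): –NO2 on an sp³ carbon → nitro (the N=O is not a carbonyl).
  CH(CN): pendant –C≡N: nitrile.
  CH2OCH2: C–O–C with sp³ carbons on both sides and no adjacent C=O → ether.
  C6H4: para-disubstituted benzene ring → arene.
  CH(CH2Br): pendant –CH2X: halogen on sp³ carbon → alkyl halide.
  CH(COOCH3): pendant –COOCH3: carbonyl C bonded to C and –OCH3 → ester.
  CH2OH: –OH on an sp³ carbon → alcohol.
Ether appears at: CH(OCH3), CH2OCH2, CH2OCH2 → 3.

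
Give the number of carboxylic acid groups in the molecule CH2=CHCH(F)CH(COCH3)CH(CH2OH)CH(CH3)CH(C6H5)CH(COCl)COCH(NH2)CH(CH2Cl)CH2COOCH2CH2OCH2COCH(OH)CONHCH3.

0

Taking each segment in turn:
  CH2=CH: C=C double bond → alkene.
  CH(F): halogen on an sp³ carbon → alkyl halide.
  CH(COCH3): pendant –COCH3: carbonyl C bonded to two carbons → ketone.
  CH(CH2OH): pendant –CH2OH on an sp³ backbone C → alcohol.
  CH(C6H5): pendant –C6H5: benzene ring → arene.
  CH(COCl): pendant –C(=O)X: carbonyl C bonded to C and halogen → acyl halide.
  CO: –C(=O)– with carbon on both sides → ketone.
  CH(NH2): –NH2 on an sp³ carbon with no adjacent C=O → amine.
  CH(CH2Cl): pendant –CH2X: halogen on sp³ carbon → alkyl halide.
  CH2COOCH2: –C(=O)–O–C with C on the carbonyl side → ester.
  CH2OCH2: C–O–C with sp³ carbons on both sides and no adjacent C=O → ether.
  CO: –C(=O)– with carbon on both sides → ketone.
  CH(OH): –OH on an sp³ carbon → alcohol (secondary).
  CONHCH3: –C(=O)NHCH3: carbonyl C bonded to C and to N → amide (the N is not an amine).
No segment is a carboxylic acid: CH(CH2OH) is alcohol, not carboxylic acid; CH2COOCH2 is ester, not carboxylic acid; CH(OH) is alcohol, not carboxylic acid. → 0.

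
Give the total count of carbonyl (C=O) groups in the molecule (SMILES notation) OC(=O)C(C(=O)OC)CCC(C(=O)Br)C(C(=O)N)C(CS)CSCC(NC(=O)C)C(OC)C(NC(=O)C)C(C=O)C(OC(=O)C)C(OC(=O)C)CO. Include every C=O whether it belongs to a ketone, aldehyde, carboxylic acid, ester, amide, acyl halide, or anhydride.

9

HOOC: carboxylic acid, 1 C=O (running total 1).
CH(COOCH3): ester, 1 C=O (running total 2).
CH(COBr): acyl halide, 1 C=O (running total 3).
CH(CONH2): amide, 1 C=O (running total 4).
CH(NHCOCH3): amide, 1 C=O (running total 5).
CH(NHCOCH3): amide, 1 C=O (running total 6).
CH(CHO): aldehyde, 1 C=O (running total 7).
CH(OCOCH3): ester, 1 C=O (running total 8).
CH(OCOCH3): ester, 1 C=O (running total 9).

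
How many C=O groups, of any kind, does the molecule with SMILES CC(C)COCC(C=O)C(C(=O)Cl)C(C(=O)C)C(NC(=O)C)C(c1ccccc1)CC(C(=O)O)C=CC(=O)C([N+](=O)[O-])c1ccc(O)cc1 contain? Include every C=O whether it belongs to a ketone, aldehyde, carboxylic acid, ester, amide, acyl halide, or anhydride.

CH(CHO): aldehyde, 1 C=O (running total 1).
CH(COCl): acyl halide, 1 C=O (running total 2).
CH(COCH3): ketone, 1 C=O (running total 3).
CH(NHCOCH3): amide, 1 C=O (running total 4).
CH(COOH): carboxylic acid, 1 C=O (running total 5).
CO: ketone, 1 C=O (running total 6).

6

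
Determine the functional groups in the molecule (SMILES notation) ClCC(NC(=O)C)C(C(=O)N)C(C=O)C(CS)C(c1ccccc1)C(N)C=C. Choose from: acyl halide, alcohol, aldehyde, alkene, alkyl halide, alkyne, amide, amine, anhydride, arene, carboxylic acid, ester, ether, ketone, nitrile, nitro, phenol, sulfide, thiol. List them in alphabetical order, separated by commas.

Reading the structure from left to right:
  ClCH2: halogen on an sp³ carbon → alkyl halide.
  CH(NHCOCH3): pendant –NHC(=O)CH3: N bonded to a carbonyl → amide (not amine).
  CH(CONH2): pendant –CONH2: carbonyl C bonded to C and N → amide.
  CH(CHO): pendant –CHO: carbonyl C bonded to C and H → aldehyde.
  CH(CH2SH): pendant –CH2SH → thiol.
  CH(C6H5): pendant –C6H5: benzene ring → arene.
  CH(NH2): –NH2 on an sp³ carbon with no adjacent C=O → amine.
  CH=CH2: C=C double bond → alkene.

aldehyde, alkene, alkyl halide, amide, amine, arene, thiol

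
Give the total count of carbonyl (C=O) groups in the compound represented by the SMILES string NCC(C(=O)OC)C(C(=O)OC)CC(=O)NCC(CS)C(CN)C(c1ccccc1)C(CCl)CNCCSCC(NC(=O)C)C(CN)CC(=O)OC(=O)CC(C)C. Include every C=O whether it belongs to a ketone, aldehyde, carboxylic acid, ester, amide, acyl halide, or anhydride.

CH(COOCH3): ester, 1 C=O (running total 1).
CH(COOCH3): ester, 1 C=O (running total 2).
CH2CONHCH2: amide, 1 C=O (running total 3).
CH(NHCOCH3): amide, 1 C=O (running total 4).
CH2CO-O-COCH2: anhydride, 2 C=O (running total 6).

6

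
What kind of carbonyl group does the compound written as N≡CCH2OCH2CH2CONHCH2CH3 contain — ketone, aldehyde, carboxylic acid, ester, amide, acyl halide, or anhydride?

amide

The carbonyl is in the CH2CONHCH2 segment: –C(=O)–N– linkage → amide (the N is not an amine).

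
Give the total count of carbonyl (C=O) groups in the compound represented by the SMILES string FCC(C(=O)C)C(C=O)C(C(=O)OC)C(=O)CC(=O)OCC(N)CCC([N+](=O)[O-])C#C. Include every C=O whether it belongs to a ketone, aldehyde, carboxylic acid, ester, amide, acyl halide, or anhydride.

CH(COCH3): ketone, 1 C=O (running total 1).
CH(CHO): aldehyde, 1 C=O (running total 2).
CH(COOCH3): ester, 1 C=O (running total 3).
CO: ketone, 1 C=O (running total 4).
CH2COOCH2: ester, 1 C=O (running total 5).

5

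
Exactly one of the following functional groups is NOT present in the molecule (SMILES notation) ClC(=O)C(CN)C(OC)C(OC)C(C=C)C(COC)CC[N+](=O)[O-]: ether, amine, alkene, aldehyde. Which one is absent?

alkene: present (CH(CH=CH2) — pendant –CH=CH2: C=C double bond → alkene).
amine: present (CH(CH2NH2) — pendant –CH2NH2: N on sp³ C, no adjacent C=O → amine).
ether: present (CH(OCH3) — pendant –OCH3: C–O–C with sp³ C, no adjacent C=O → ether).
aldehyde: no segment matches this pattern.

aldehyde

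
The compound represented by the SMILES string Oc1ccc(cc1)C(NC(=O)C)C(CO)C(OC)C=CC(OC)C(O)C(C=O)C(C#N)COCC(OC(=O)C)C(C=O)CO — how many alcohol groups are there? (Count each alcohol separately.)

Working along the chain:
  HOC6H4: –OH attached directly to an aromatic ring → phenol (not alcohol); the ring itself is an arene.
  CH(NHCOCH3): pendant –NHC(=O)CH3: N bonded to a carbonyl → amide (not amine).
  CH(CH2OH): pendant –CH2OH on an sp³ backbone C → alcohol.
  CH(OCH3): pendant –OCH3: C–O–C with sp³ C, no adjacent C=O → ether.
  CH=CH: C=C double bond → alkene.
  CH(OCH3): pendant –OCH3: C–O–C with sp³ C, no adjacent C=O → ether.
  CH(OH): –OH on an sp³ carbon → alcohol (secondary).
  CH(CHO): pendant –CHO: carbonyl C bonded to C and H → aldehyde.
  CH(CN): pendant –C≡N: nitrile.
  CH2OCH2: C–O–C with sp³ carbons on both sides and no adjacent C=O → ether.
  CH(OCOCH3): pendant –OC(=O)CH3: an acyloxy group → ester.
  CH(CHO): pendant –CHO: carbonyl C bonded to C and H → aldehyde.
  CH2OH: –OH on an sp³ carbon → alcohol.
Alcohol appears at: CH(CH2OH), CH(OH), CH2OH → 3.

3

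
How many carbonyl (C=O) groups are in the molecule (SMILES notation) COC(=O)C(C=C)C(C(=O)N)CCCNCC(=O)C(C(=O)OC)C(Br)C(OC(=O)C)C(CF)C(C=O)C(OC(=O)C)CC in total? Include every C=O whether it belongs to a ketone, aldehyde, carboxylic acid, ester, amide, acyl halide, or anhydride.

CH3OOC: ester, 1 C=O (running total 1).
CH(CONH2): amide, 1 C=O (running total 2).
CO: ketone, 1 C=O (running total 3).
CH(COOCH3): ester, 1 C=O (running total 4).
CH(OCOCH3): ester, 1 C=O (running total 5).
CH(CHO): aldehyde, 1 C=O (running total 6).
CH(OCOCH3): ester, 1 C=O (running total 7).

7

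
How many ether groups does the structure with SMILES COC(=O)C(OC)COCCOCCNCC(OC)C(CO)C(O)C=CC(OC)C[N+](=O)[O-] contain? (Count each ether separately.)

5

CH3O–C(=O)–: carbonyl C bonded to C and to –OCH3 → ester (not ketone + ether).
pendant –OCH3: C–O–C with sp³ C, no adjacent C=O → ether.
C–O–C with sp³ carbons on both sides and no adjacent C=O → ether.
C–O–C with sp³ carbons on both sides and no adjacent C=O → ether.
C–N–C with sp³ carbons and no adjacent C=O → amine (secondary).
pendant –OCH3: C–O–C with sp³ C, no adjacent C=O → ether.
pendant –CH2OH on an sp³ backbone C → alcohol.
–OH on an sp³ carbon → alcohol (secondary).
C=C double bond → alkene.
pendant –OCH3: C–O–C with sp³ C, no adjacent C=O → ether.
–NO2 on carbon → nitro group.
Ether appears at: CH(OCH3), CH2OCH2, CH2OCH2, CH(OCH3), CH(OCH3) → 5.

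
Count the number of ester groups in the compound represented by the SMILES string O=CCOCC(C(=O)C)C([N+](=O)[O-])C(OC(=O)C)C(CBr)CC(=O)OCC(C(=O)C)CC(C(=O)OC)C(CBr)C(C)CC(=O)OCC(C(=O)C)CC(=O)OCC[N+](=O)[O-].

Reading the structure from left to right:
  OHC: terminal –CHO: carbonyl C bonded to H and C → aldehyde.
  CH2OCH2: C–O–C with sp³ carbons on both sides and no adjacent C=O → ether.
  CH(COCH3): pendant –COCH3: carbonyl C bonded to two carbons → ketone.
  CH(NO2): –NO2 on an sp³ carbon → nitro (the N=O is not a carbonyl).
  CH(OCOCH3): pendant –OC(=O)CH3: an acyloxy group → ester.
  CH(CH2Br): pendant –CH2X: halogen on sp³ carbon → alkyl halide.
  CH2COOCH2: –C(=O)–O–C with C on the carbonyl side → ester.
  CH(COCH3): pendant –COCH3: carbonyl C bonded to two carbons → ketone.
  CH(COOCH3): pendant –COOCH3: carbonyl C bonded to C and –OCH3 → ester.
  CH(CH2Br): pendant –CH2X: halogen on sp³ carbon → alkyl halide.
  CH2COOCH2: –C(=O)–O–C with C on the carbonyl side → ester.
  CH(COCH3): pendant –COCH3: carbonyl C bonded to two carbons → ketone.
  CH2COOCH2: –C(=O)–O–C with C on the carbonyl side → ester.
  CH2NO2: –NO2 on carbon → nitro group.
Ester appears at: CH(OCOCH3), CH2COOCH2, CH(COOCH3), CH2COOCH2, CH2COOCH2 → 5.

5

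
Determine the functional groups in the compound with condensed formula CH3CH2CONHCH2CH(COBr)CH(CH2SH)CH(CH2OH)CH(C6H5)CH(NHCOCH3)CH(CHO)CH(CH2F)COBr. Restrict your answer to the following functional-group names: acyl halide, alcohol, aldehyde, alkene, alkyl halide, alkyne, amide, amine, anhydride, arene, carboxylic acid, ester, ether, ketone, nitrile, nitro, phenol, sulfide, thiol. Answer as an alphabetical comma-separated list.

Reading the structure from left to right:
  CH2CONHCH2: –C(=O)–N– linkage → amide (the N is not an amine).
  CH(COBr): pendant –C(=O)X: carbonyl C bonded to C and halogen → acyl halide.
  CH(CH2SH): pendant –CH2SH → thiol.
  CH(CH2OH): pendant –CH2OH on an sp³ backbone C → alcohol.
  CH(C6H5): pendant –C6H5: benzene ring → arene.
  CH(NHCOCH3): pendant –NHC(=O)CH3: N bonded to a carbonyl → amide (not amine).
  CH(CHO): pendant –CHO: carbonyl C bonded to C and H → aldehyde.
  CH(CH2F): pendant –CH2X: halogen on sp³ carbon → alkyl halide.
  COBr: –C(=O)Br: carbonyl C bonded to C and to a halogen → acyl halide (not alkyl halide).

acyl halide, alcohol, aldehyde, alkyl halide, amide, arene, thiol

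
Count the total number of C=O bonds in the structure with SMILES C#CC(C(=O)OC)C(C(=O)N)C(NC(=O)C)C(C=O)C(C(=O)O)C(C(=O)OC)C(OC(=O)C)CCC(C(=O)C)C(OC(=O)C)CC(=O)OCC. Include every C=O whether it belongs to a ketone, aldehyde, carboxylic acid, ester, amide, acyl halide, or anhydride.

CH(COOCH3): ester, 1 C=O (running total 1).
CH(CONH2): amide, 1 C=O (running total 2).
CH(NHCOCH3): amide, 1 C=O (running total 3).
CH(CHO): aldehyde, 1 C=O (running total 4).
CH(COOH): carboxylic acid, 1 C=O (running total 5).
CH(COOCH3): ester, 1 C=O (running total 6).
CH(OCOCH3): ester, 1 C=O (running total 7).
CH(COCH3): ketone, 1 C=O (running total 8).
CH(OCOCH3): ester, 1 C=O (running total 9).
CH2COOCH2: ester, 1 C=O (running total 10).

10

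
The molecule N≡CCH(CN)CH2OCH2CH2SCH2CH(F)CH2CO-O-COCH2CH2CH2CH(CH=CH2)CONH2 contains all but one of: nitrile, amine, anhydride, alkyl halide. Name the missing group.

anhydride: present (CH2CO-O-COCH2 — two acyl groups sharing one oxygen, –C(=O)–O–C(=O)– → anhydride).
alkyl halide: present (CH(F) — halogen on an sp³ carbon → alkyl halide).
nitrile: present (N≡C — N≡C–: carbon triple-bonded to nitrogen → nitrile).
amine: absent. In CONH2, the nitrogen is bonded directly to a carbonyl carbon, making it part of an amide, not a free amine.

amine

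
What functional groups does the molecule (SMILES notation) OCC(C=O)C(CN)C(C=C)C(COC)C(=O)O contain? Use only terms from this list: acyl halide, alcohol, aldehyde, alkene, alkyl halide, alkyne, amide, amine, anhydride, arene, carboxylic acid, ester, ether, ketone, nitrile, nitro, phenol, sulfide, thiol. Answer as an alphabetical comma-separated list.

alcohol, aldehyde, alkene, amine, carboxylic acid, ether

Taking each segment in turn:
  HOCH2: HO– on an sp³ carbon → alcohol.
  CH(CHO): pendant –CHO: carbonyl C bonded to C and H → aldehyde.
  CH(CH2NH2): pendant –CH2NH2: N on sp³ C, no adjacent C=O → amine.
  CH(CH=CH2): pendant –CH=CH2: C=C double bond → alkene.
  CH(CH2OCH3): pendant –CH2OCH3: C–O–C linkage → ether.
  COOH: –COOH: carbonyl C bonded to –OH and C → carboxylic acid (the –OH is not a separate alcohol).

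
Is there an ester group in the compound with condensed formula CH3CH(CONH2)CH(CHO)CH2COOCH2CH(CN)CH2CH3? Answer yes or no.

Working along the chain:
  CH(CONH2): pendant –CONH2: carbonyl C bonded to C and N → amide.
  CH(CHO): pendant –CHO: carbonyl C bonded to C and H → aldehyde.
  CH2COOCH2: –C(=O)–O–C with C on the carbonyl side → ester.
  CH(CN): pendant –C≡N: nitrile.
The CH2COOCH2 segment supplies the ester: –C(=O)–O–C with C on the carbonyl side → ester.

yes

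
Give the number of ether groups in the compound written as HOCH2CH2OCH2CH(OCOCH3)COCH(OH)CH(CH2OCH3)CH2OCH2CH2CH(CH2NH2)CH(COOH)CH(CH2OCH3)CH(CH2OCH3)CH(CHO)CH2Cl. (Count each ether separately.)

5

Reading the structure from left to right:
  HOCH2: HO– on an sp³ carbon → alcohol.
  CH2OCH2: C–O–C with sp³ carbons on both sides and no adjacent C=O → ether.
  CH(OCOCH3): pendant –OC(=O)CH3: an acyloxy group → ester.
  CO: –C(=O)– with carbon on both sides → ketone.
  CH(OH): –OH on an sp³ carbon → alcohol (secondary).
  CH(CH2OCH3): pendant –CH2OCH3: C–O–C linkage → ether.
  CH2OCH2: C–O–C with sp³ carbons on both sides and no adjacent C=O → ether.
  CH(CH2NH2): pendant –CH2NH2: N on sp³ C, no adjacent C=O → amine.
  CH(COOH): pendant –COOH: carbonyl C bonded to C and –OH → carboxylic acid.
  CH(CH2OCH3): pendant –CH2OCH3: C–O–C linkage → ether.
  CH(CH2OCH3): pendant –CH2OCH3: C–O–C linkage → ether.
  CH(CHO): pendant –CHO: carbonyl C bonded to C and H → aldehyde.
  CH2Cl: halogen on an sp³ carbon → alkyl halide.
Ether appears at: CH2OCH2, CH(CH2OCH3), CH2OCH2, CH(CH2OCH3), CH(CH2OCH3) → 5.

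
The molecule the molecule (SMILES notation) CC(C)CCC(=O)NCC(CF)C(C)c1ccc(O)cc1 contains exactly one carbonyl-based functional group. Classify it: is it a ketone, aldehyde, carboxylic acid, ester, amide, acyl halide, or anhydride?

amide

The carbonyl is in the CH2CONHCH2 segment: –C(=O)–N– linkage → amide (the N is not an amine).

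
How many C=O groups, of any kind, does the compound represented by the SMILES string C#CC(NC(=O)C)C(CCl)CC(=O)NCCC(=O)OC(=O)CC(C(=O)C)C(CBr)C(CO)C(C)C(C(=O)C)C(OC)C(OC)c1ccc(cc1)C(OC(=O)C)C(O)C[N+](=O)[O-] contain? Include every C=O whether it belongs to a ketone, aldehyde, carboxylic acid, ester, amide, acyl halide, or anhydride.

7

CH(NHCOCH3): amide, 1 C=O (running total 1).
CH2CONHCH2: amide, 1 C=O (running total 2).
CH2CO-O-COCH2: anhydride, 2 C=O (running total 4).
CH(COCH3): ketone, 1 C=O (running total 5).
CH(COCH3): ketone, 1 C=O (running total 6).
CH(OCOCH3): ester, 1 C=O (running total 7).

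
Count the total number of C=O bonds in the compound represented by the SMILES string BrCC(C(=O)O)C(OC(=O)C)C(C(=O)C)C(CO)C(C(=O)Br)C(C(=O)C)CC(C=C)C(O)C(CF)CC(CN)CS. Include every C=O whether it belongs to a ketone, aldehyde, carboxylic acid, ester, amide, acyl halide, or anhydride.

5

CH(COOH): carboxylic acid, 1 C=O (running total 1).
CH(OCOCH3): ester, 1 C=O (running total 2).
CH(COCH3): ketone, 1 C=O (running total 3).
CH(COBr): acyl halide, 1 C=O (running total 4).
CH(COCH3): ketone, 1 C=O (running total 5).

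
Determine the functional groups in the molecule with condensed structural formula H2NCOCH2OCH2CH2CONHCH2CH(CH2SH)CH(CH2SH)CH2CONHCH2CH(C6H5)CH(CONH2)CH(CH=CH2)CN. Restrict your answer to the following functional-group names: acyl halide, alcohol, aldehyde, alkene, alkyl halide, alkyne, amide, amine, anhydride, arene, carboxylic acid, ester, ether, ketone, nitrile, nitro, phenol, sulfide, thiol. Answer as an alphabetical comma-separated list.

alkene, amide, arene, ether, nitrile, thiol

Working along the chain:
  H2NCO: –C(=O)NH2: carbonyl C bonded to C and to N → amide (the N is not a separate amine).
  CH2OCH2: C–O–C with sp³ carbons on both sides and no adjacent C=O → ether.
  CH2CONHCH2: –C(=O)–N– linkage → amide (the N is not an amine).
  CH(CH2SH): pendant –CH2SH → thiol.
  CH(CH2SH): pendant –CH2SH → thiol.
  CH2CONHCH2: –C(=O)–N– linkage → amide (the N is not an amine).
  CH(C6H5): pendant –C6H5: benzene ring → arene.
  CH(CONH2): pendant –CONH2: carbonyl C bonded to C and N → amide.
  CH(CH=CH2): pendant –CH=CH2: C=C double bond → alkene.
  CN: –C≡N: carbon triple-bonded to nitrogen → nitrile.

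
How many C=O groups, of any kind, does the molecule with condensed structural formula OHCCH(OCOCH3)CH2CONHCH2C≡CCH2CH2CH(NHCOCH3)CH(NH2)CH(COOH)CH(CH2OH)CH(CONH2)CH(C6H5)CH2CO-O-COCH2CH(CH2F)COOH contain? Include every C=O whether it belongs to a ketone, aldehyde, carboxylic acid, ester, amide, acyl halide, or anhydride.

OHC: aldehyde, 1 C=O (running total 1).
CH(OCOCH3): ester, 1 C=O (running total 2).
CH2CONHCH2: amide, 1 C=O (running total 3).
CH(NHCOCH3): amide, 1 C=O (running total 4).
CH(COOH): carboxylic acid, 1 C=O (running total 5).
CH(CONH2): amide, 1 C=O (running total 6).
CH2CO-O-COCH2: anhydride, 2 C=O (running total 8).
COOH: carboxylic acid, 1 C=O (running total 9).

9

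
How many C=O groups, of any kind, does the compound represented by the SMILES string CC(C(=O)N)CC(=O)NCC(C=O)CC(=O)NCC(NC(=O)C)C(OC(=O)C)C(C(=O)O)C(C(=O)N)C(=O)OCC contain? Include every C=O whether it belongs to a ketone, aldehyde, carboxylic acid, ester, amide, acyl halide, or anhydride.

9

CH(CONH2): amide, 1 C=O (running total 1).
CH2CONHCH2: amide, 1 C=O (running total 2).
CH(CHO): aldehyde, 1 C=O (running total 3).
CH2CONHCH2: amide, 1 C=O (running total 4).
CH(NHCOCH3): amide, 1 C=O (running total 5).
CH(OCOCH3): ester, 1 C=O (running total 6).
CH(COOH): carboxylic acid, 1 C=O (running total 7).
CH(CONH2): amide, 1 C=O (running total 8).
COOCH2CH3: ester, 1 C=O (running total 9).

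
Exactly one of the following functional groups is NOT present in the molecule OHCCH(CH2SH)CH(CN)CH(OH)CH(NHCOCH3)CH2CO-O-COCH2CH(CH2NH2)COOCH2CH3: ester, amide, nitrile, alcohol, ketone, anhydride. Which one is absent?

ketone

anhydride: present (CH2CO-O-COCH2 — two acyl groups sharing one oxygen, –C(=O)–O–C(=O)– → anhydride).
ester: present (COOCH2CH3 — –C(=O)OCH2CH3: carbonyl C bonded to C and to –OEt → ester).
amide: present (CH(NHCOCH3) — pendant –NHC(=O)CH3: N bonded to a carbonyl → amide (not amine)).
alcohol: present (CH(OH) — –OH on an sp³ carbon → alcohol (secondary)).
nitrile: present (CH(CN) — pendant –C≡N: nitrile).
ketone: absent. In COOCH2CH3, the C=O is bonded to an –O–C group, which defines an ester, not a ketone. In CH(NHCOCH3), the C=O is bonded to nitrogen, which defines an amide, not a ketone. In OHC, the carbonyl carbon carries an H, so it is an aldehyde, not a ketone. In CH2CO-O-COCH2, the two C=O groups share a bridging oxygen, which is an anhydride linkage, not a ketone.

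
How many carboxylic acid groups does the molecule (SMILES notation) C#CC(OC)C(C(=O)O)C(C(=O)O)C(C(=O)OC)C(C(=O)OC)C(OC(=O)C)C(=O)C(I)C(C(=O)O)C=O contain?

3

Working along the chain:
  HC≡C: C≡C triple bond → alkyne.
  CH(OCH3): pendant –OCH3: C–O–C with sp³ C, no adjacent C=O → ether.
  CH(COOH): pendant –COOH: carbonyl C bonded to C and –OH → carboxylic acid.
  CH(COOH): pendant –COOH: carbonyl C bonded to C and –OH → carboxylic acid.
  CH(COOCH3): pendant –COOCH3: carbonyl C bonded to C and –OCH3 → ester.
  CH(COOCH3): pendant –COOCH3: carbonyl C bonded to C and –OCH3 → ester.
  CH(OCOCH3): pendant –OC(=O)CH3: an acyloxy group → ester.
  CO: –C(=O)– with carbon on both sides → ketone.
  CH(I): halogen on an sp³ carbon → alkyl halide.
  CH(COOH): pendant –COOH: carbonyl C bonded to C and –OH → carboxylic acid.
  CHO: terminal –CHO: carbonyl C bonded to H and C → aldehyde.
Carboxylic acid appears at: CH(COOH), CH(COOH), CH(COOH) → 3.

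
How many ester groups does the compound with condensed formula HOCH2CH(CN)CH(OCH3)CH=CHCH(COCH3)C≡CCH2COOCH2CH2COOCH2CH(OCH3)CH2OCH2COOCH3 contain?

HO– on an sp³ carbon → alcohol.
pendant –C≡N: nitrile.
pendant –OCH3: C–O–C with sp³ C, no adjacent C=O → ether.
C=C double bond → alkene.
pendant –COCH3: carbonyl C bonded to two carbons → ketone.
C≡C triple bond → alkyne.
–C(=O)–O–C with C on the carbonyl side → ester.
–C(=O)–O–C with C on the carbonyl side → ester.
pendant –OCH3: C–O–C with sp³ C, no adjacent C=O → ether.
C–O–C with sp³ carbons on both sides and no adjacent C=O → ether.
–C(=O)OCH3: carbonyl C bonded to C and to –OCH3 → ester (not ketone + ether).
Ester appears at: CH2COOCH2, CH2COOCH2, COOCH3 → 3.

3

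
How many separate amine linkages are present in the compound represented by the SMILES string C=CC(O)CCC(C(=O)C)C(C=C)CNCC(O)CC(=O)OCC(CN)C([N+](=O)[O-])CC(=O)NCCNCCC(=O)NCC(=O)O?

3

Taking each segment in turn:
  CH2=CH: C=C double bond → alkene.
  CH(OH): –OH on an sp³ carbon → alcohol (secondary).
  CH(COCH3): pendant –COCH3: carbonyl C bonded to two carbons → ketone.
  CH(CH=CH2): pendant –CH=CH2: C=C double bond → alkene.
  CH2NHCH2: C–N–C with sp³ carbons and no adjacent C=O → amine (secondary).
  CH(OH): –OH on an sp³ carbon → alcohol (secondary).
  CH2COOCH2: –C(=O)–O–C with C on the carbonyl side → ester.
  CH(CH2NH2): pendant –CH2NH2: N on sp³ C, no adjacent C=O → amine.
  CH(NO2): –NO2 on an sp³ carbon → nitro (the N=O is not a carbonyl).
  CH2CONHCH2: –C(=O)–N– linkage → amide (the N is not an amine).
  CH2NHCH2: C–N–C with sp³ carbons and no adjacent C=O → amine (secondary).
  CH2CONHCH2: –C(=O)–N– linkage → amide (the N is not an amine).
  COOH: –COOH: carbonyl C bonded to –OH and C → carboxylic acid (the –OH is not a separate alcohol).
Amine appears at: CH2NHCH2, CH(CH2NH2), CH2NHCH2 → 3.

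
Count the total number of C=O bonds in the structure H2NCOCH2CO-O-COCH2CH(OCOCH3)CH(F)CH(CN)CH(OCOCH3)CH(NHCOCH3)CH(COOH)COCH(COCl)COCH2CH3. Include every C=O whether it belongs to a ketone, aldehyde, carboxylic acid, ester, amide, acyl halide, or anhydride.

H2NCO: amide, 1 C=O (running total 1).
CH2CO-O-COCH2: anhydride, 2 C=O (running total 3).
CH(OCOCH3): ester, 1 C=O (running total 4).
CH(OCOCH3): ester, 1 C=O (running total 5).
CH(NHCOCH3): amide, 1 C=O (running total 6).
CH(COOH): carboxylic acid, 1 C=O (running total 7).
CO: ketone, 1 C=O (running total 8).
CH(COCl): acyl halide, 1 C=O (running total 9).
CO: ketone, 1 C=O (running total 10).

10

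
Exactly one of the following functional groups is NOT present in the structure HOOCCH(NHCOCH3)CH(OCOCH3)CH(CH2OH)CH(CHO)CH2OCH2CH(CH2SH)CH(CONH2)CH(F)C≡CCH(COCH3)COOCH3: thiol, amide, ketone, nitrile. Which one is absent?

nitrile

ketone: present (CH(COCH3) — pendant –COCH3: carbonyl C bonded to two carbons → ketone).
thiol: present (CH(CH2SH) — pendant –CH2SH → thiol).
amide: present (CH(NHCOCH3) — pendant –NHC(=O)CH3: N bonded to a carbonyl → amide (not amine)).
nitrile: absent. In C≡C, the triple bond is C≡C, not C≡N.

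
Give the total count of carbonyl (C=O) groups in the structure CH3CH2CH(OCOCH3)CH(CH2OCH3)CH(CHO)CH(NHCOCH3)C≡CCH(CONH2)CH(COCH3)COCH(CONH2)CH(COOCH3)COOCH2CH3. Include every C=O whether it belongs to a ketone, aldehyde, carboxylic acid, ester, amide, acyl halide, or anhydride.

9

CH(OCOCH3): ester, 1 C=O (running total 1).
CH(CHO): aldehyde, 1 C=O (running total 2).
CH(NHCOCH3): amide, 1 C=O (running total 3).
CH(CONH2): amide, 1 C=O (running total 4).
CH(COCH3): ketone, 1 C=O (running total 5).
CO: ketone, 1 C=O (running total 6).
CH(CONH2): amide, 1 C=O (running total 7).
CH(COOCH3): ester, 1 C=O (running total 8).
COOCH2CH3: ester, 1 C=O (running total 9).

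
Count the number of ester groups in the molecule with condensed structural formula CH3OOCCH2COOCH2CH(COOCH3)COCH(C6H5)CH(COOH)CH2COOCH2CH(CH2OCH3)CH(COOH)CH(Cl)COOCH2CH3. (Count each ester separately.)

Reading the structure from left to right:
  CH3OOC: CH3O–C(=O)–: carbonyl C bonded to C and to –OCH3 → ester (not ketone + ether).
  CH2COOCH2: –C(=O)–O–C with C on the carbonyl side → ester.
  CH(COOCH3): pendant –COOCH3: carbonyl C bonded to C and –OCH3 → ester.
  CO: –C(=O)– with carbon on both sides → ketone.
  CH(C6H5): pendant –C6H5: benzene ring → arene.
  CH(COOH): pendant –COOH: carbonyl C bonded to C and –OH → carboxylic acid.
  CH2COOCH2: –C(=O)–O–C with C on the carbonyl side → ester.
  CH(CH2OCH3): pendant –CH2OCH3: C–O–C linkage → ether.
  CH(COOH): pendant –COOH: carbonyl C bonded to C and –OH → carboxylic acid.
  CH(Cl): halogen on an sp³ carbon → alkyl halide.
  COOCH2CH3: –C(=O)OCH2CH3: carbonyl C bonded to C and to –OEt → ester.
Ester appears at: CH3OOC, CH2COOCH2, CH(COOCH3), CH2COOCH2, COOCH2CH3 → 5.

5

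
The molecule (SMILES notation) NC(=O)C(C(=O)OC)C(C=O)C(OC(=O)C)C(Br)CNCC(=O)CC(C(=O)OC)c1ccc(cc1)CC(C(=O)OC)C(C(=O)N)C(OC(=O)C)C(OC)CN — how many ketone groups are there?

1

Taking each segment in turn:
  H2NCO: –C(=O)NH2: carbonyl C bonded to C and to N → amide (the N is not a separate amine).
  CH(COOCH3): pendant –COOCH3: carbonyl C bonded to C and –OCH3 → ester.
  CH(CHO): pendant –CHO: carbonyl C bonded to C and H → aldehyde.
  CH(OCOCH3): pendant –OC(=O)CH3: an acyloxy group → ester.
  CH(Br): halogen on an sp³ carbon → alkyl halide.
  CH2NHCH2: C–N–C with sp³ carbons and no adjacent C=O → amine (secondary).
  CO: –C(=O)– with carbon on both sides → ketone.
  CH(COOCH3): pendant –COOCH3: carbonyl C bonded to C and –OCH3 → ester.
  C6H4: para-disubstituted benzene ring → arene.
  CH(COOCH3): pendant –COOCH3: carbonyl C bonded to C and –OCH3 → ester.
  CH(CONH2): pendant –CONH2: carbonyl C bonded to C and N → amide.
  CH(OCOCH3): pendant –OC(=O)CH3: an acyloxy group → ester.
  CH(OCH3): pendant –OCH3: C–O–C with sp³ C, no adjacent C=O → ether.
  CH2NH2: –NH2 on an sp³ carbon with no adjacent C=O → amine.
Ketone appears at: CO → 1.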